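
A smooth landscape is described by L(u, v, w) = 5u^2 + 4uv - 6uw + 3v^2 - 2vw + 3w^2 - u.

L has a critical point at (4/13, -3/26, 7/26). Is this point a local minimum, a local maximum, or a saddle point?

local minimum

The Hessian is constant: H = [[10, 4, -6], [4, 6, -2], [-6, -2, 6]].
Leading principal minors: Δ₁ = 10, Δ₂ = 44, Δ₃ = 104.
All leading minors are positive, so H is positive definite: a local minimum.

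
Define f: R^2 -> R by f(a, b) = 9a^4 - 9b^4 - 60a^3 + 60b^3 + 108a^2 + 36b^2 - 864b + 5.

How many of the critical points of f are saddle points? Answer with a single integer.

5

f separates as a function of a plus a function of b, so ∇f=0 decouples.
∂f/∂a = 36a(a - 3)(a - 2) = 0 at a ∈ {0, 2, 3}; ∂f/∂b = -36(b - 4)(b - 3)(b + 2) = 0 at b ∈ {-2, 3, 4}.
The Hessian is diagonal: diag(f_aa, f_bb). Second derivatives: f_aa(0)=216, f_aa(2)=-72, f_aa(3)=108; f_bb(-2)=-1080, f_bb(3)=180, f_bb(4)=-216.
Saddle points occur where the two diagonal entries have opposite signs: (0, -2), (0, 4), (2, 3), (3, -2), (3, 4). Count: 5.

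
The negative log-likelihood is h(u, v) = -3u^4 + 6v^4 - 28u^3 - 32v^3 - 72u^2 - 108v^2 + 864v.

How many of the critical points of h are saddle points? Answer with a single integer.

5

h separates as a function of u plus a function of v, so ∇h=0 decouples.
∂h/∂u = -12u(u + 3)(u + 4) = 0 at u ∈ {-4, -3, 0}; ∂h/∂v = 24(v - 4)(v - 3)(v + 3) = 0 at v ∈ {-3, 3, 4}.
The Hessian is diagonal: diag(h_uu, h_vv). Second derivatives: h_uu(-4)=-48, h_uu(-3)=36, h_uu(0)=-144; h_vv(-3)=1008, h_vv(3)=-144, h_vv(4)=168.
Saddle points occur where the two diagonal entries have opposite signs: (-4, -3), (-4, 4), (-3, 3), (0, -3), (0, 4). Count: 5.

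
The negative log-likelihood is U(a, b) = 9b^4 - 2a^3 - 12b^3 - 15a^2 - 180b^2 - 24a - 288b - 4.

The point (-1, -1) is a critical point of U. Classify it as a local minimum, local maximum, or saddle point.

local maximum

The mixed partial ∂²U/∂a∂b is 0, so the Hessian at any point is diag(U_aa, U_bb) = diag(-6(2a + 5), 36(3b^2 - 2b - 10)).
At (-1, -1): H = diag(-18, -180).
Both eigenvalues are negative, so H is negative definite: a local maximum.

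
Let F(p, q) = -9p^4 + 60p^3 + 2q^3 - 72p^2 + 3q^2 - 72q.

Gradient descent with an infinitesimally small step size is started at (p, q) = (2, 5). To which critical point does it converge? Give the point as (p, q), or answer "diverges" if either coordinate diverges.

(1, 3)

F is separable, so gradient descent decouples: p follows -∂F/∂p, q follows -∂F/∂q.
∂F/∂p = -36p(p - 4)(p - 1); at p=2 this is 144, so p decreases.
∂F/∂q = 6(q - 3)(q + 4); at q=5 this is 108, so q decreases.
p converges to its nearest critical value 1 (a local min of the p-part); q converges to 3. The iterate converges to (1, 3).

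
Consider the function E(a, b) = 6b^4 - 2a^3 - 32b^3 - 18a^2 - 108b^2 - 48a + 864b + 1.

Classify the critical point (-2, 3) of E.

local maximum

The mixed partial ∂²E/∂a∂b is 0, so the Hessian at any point is diag(E_aa, E_bb) = diag(-12(a + 3), 24(3b^2 - 8b - 9)).
At (-2, 3): H = diag(-12, -144).
Both eigenvalues are negative, so H is negative definite: a local maximum.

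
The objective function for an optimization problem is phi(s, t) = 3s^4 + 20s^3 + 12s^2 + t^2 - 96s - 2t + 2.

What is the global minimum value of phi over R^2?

phi(s,t) separates as P(s) + Q(t) + 2, so its minimum is min P + min Q + 2.
P'(s) = 12(s - 1)(s + 2)(s + 4) vanishes at s ∈ {-4, -2, 1}; Q'(t) = 2(t - 1) vanishes at t ∈ {1}.
Local minima of P (where P''>0): P(-4)=64, P(1)=-61. Local minima of Q: Q(1)=-1.
So the global minimum of phi is P(1) + Q(1) + 2 = -61 − 1 + 2 = -60, attained at (1, 1).

-60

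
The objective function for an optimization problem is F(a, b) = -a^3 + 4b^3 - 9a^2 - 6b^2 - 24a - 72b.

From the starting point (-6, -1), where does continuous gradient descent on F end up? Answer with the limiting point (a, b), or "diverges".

(-4, 3)

F is separable, so gradient descent decouples: a follows -∂F/∂a, b follows -∂F/∂b.
∂F/∂a = -3(a + 2)(a + 4); at a=-6 this is -24, so a increases.
∂F/∂b = 12(b - 3)(b + 2); at b=-1 this is -48, so b increases.
a converges to its nearest critical value -4 (a local min of the a-part); b converges to 3. The iterate converges to (-4, 3).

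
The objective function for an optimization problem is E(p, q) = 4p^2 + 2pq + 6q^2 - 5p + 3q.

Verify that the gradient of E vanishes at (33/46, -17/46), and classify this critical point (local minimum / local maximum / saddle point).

∇E = (8p + 2q - 5, 2p + 12q + 3); substituting (33/46, -17/46) gives ∇E = (0, 0), so (33/46, -17/46) is indeed a critical point.
The Hessian of E is constant: H = [[8, 2], [2, 12]].
det(H) = 8·12 − 2² = 92.
det(H) > 0 and tr(H) = 20 > 0, so H is positive definite and the point is a local minimum.

local minimum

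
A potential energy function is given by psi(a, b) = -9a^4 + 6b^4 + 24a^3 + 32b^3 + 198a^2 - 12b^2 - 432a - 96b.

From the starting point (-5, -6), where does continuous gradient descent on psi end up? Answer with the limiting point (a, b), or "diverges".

diverges

psi is separable, so gradient descent decouples: a follows -∂psi/∂a, b follows -∂psi/∂b.
∂psi/∂a = -36(a - 4)(a - 1)(a + 3); at a=-5 this is 3888, so a decreases.
∂psi/∂b = 24(b - 1)(b + 1)(b + 4); at b=-6 this is -1680, so b increases.
The a-coordinate has no critical point in that direction and runs off to infinity.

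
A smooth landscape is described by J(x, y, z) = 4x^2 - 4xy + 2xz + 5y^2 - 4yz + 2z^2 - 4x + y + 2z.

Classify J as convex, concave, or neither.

J is quadratic, so its Hessian is the constant matrix H = [[8, -4, 2], [-4, 10, -4], [2, -4, 4]].
Leading principal minors: 8, 64, 152.
All positive ⇒ H ≻ 0 ⇒ convex.

convex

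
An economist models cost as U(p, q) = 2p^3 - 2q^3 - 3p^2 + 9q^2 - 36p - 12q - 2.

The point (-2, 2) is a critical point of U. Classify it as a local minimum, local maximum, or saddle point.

local maximum

The mixed partial ∂²U/∂p∂q is 0, so the Hessian at any point is diag(U_pp, U_qq) = diag(6(2p - 1), 6(-2q + 3)).
At (-2, 2): H = diag(-30, -6).
Both eigenvalues are negative, so H is negative definite: a local maximum.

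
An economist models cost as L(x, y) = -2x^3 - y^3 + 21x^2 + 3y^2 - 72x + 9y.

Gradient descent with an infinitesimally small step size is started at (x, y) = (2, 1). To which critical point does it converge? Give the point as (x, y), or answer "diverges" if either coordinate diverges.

(3, -1)

L is separable, so gradient descent decouples: x follows -∂L/∂x, y follows -∂L/∂y.
∂L/∂x = -6(x - 4)(x - 3); at x=2 this is -12, so x increases.
∂L/∂y = -3(y - 3)(y + 1); at y=1 this is 12, so y decreases.
x converges to its nearest critical value 3 (a local min of the x-part); y converges to -1. The iterate converges to (3, -1).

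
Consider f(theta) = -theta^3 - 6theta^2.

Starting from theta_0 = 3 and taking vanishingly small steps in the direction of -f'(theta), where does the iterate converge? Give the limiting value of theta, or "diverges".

diverges

f'(theta) = -3theta(theta + 4), so f'(3) = -63.
Gradient descent moves in the -f' direction, i.e. theta is increasing.
There is no critical point above theta=3, and f' keeps the same sign, so the iterate runs off to +∞.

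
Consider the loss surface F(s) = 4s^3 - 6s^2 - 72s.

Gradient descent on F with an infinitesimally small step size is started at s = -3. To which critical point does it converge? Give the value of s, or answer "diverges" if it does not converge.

diverges

F'(s) = 12(s - 3)(s + 2), so F'(-3) = 72.
Gradient descent moves in the -F' direction, i.e. s is decreasing.
There is no critical point below s=-3, and F' keeps the same sign, so the iterate runs off to −∞.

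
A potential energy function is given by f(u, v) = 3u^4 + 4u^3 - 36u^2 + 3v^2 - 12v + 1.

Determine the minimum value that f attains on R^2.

f(u,v) separates as P(u) + Q(v) + 1, so its minimum is min P + min Q + 1.
P'(u) = 12u(u - 2)(u + 3) vanishes at u ∈ {-3, 0, 2}; Q'(v) = 6v - 12 vanishes at v ∈ {2}.
Local minima of P (where P''>0): P(-3)=-189, P(2)=-64. Local minima of Q: Q(2)=-12.
So the global minimum of f is P(-3) + Q(2) + 1 = -189 − 12 + 1 = -200, attained at (-3, 2).

-200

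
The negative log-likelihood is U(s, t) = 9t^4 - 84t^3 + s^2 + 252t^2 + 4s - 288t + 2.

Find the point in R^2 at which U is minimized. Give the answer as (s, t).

(-2, 4)

U(s,t) separates as P(s) + Q(t) + 2, so its minimum is min P + min Q + 2.
P'(s) = 2s + 4 vanishes at s ∈ {-2}; Q'(t) = 36(t - 4)(t - 2)(t - 1) vanishes at t ∈ {1, 2, 4}.
Local minima of P (where P''>0): P(-2)=-4. Local minima of Q: Q(1)=-111, Q(4)=-192.
So the global minimum of U is P(-2) + Q(4) + 2 = -4 − 192 + 2 = -194, attained at (-2, 4).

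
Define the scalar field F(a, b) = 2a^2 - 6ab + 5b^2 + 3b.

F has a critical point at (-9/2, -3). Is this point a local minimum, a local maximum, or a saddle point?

local minimum

The Hessian of F is constant: H = [[4, -6], [-6, 10]].
det(H) = 4·10 − (-6)² = 4.
det(H) > 0 and tr(H) = 14 > 0, so H is positive definite and the point is a local minimum.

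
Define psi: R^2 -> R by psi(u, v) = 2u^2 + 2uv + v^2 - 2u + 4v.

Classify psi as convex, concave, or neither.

psi is quadratic, so its Hessian is the constant matrix H = [[4, 2], [2, 2]].
det(H) = 4, tr(H) = 6.
det(H) > 0 and tr(H) > 0, so H is positive definite everywhere: convex.

convex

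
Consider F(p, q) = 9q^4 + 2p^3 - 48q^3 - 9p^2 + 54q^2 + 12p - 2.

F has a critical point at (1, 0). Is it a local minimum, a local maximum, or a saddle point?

The mixed partial ∂²F/∂p∂q is 0, so the Hessian at any point is diag(F_pp, F_qq) = diag(6(2p - 3), 36(3q^2 - 8q + 3)).
At (1, 0): H = diag(-6, 108).
The eigenvalues have opposite signs, so H is indefinite: a saddle point.

saddle point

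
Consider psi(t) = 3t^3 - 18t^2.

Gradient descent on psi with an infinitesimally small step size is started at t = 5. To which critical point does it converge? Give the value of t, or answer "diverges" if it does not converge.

4

psi'(t) = 9t(t - 4), so psi'(5) = 45.
Gradient descent moves in the -psi' direction, i.e. t is decreasing.
The nearest critical point in that direction is t = 4, where psi'' = 36 > 0 (a local minimum). The iterate converges there.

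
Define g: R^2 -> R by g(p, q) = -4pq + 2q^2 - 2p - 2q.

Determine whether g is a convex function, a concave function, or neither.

g is quadratic, so its Hessian is the constant matrix H = [[0, -4], [-4, 4]].
det(H) = -16, tr(H) = 4.
det(H) < 0, so H is indefinite: neither convex nor concave.

neither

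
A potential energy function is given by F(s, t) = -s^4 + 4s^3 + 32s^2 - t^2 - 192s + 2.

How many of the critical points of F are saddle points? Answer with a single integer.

F separates as a function of s plus a function of t, so ∇F=0 decouples.
∂F/∂s = -4(s - 4)(s - 3)(s + 4) = 0 at s ∈ {-4, 3, 4}; ∂F/∂t = -2t = 0 at t ∈ {0}.
The Hessian is diagonal: diag(F_ss, F_tt). Second derivatives: F_ss(-4)=-224, F_ss(3)=28, F_ss(4)=-32; F_tt(0)=-2.
Saddle points occur where the two diagonal entries have opposite signs: (3, 0). Count: 1.

1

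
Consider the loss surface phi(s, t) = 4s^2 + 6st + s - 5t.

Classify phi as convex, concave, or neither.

phi is quadratic, so its Hessian is the constant matrix H = [[8, 6], [6, 0]].
det(H) = -36, tr(H) = 8.
det(H) < 0, so H is indefinite: neither convex nor concave.

neither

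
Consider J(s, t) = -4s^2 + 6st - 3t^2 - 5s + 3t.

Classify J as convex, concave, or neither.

J is quadratic, so its Hessian is the constant matrix H = [[-8, 6], [6, -6]].
det(H) = 12, tr(H) = -14.
det(H) > 0 and tr(H) < 0, so H is negative definite everywhere: concave.

concave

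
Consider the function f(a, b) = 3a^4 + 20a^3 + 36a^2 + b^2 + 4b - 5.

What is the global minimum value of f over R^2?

-9

f(a,b) separates as P(a) + Q(b) − 5, so its minimum is min P + min Q − 5.
P'(a) = 12a(a + 2)(a + 3) vanishes at a ∈ {-3, -2, 0}; Q'(b) = 2b + 4 vanishes at b ∈ {-2}.
Local minima of P (where P''>0): P(-3)=27, P(0)=0. Local minima of Q: Q(-2)=-4.
So the global minimum of f is P(0) + Q(-2) − 5 = 0 − 4 − 5 = -9, attained at (0, -2).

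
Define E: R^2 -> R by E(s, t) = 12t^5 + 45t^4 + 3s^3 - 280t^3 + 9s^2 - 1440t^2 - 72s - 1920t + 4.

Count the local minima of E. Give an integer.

2

E separates as a function of s plus a function of t, so ∇E=0 decouples.
∂E/∂s = 9(s - 2)(s + 4) = 0 at s ∈ {-4, 2}; ∂E/∂t = 60(t - 4)(t + 1)(t + 2)(t + 4) = 0 at t ∈ {-4, -2, -1, 4}.
The Hessian is diagonal: diag(E_ss, E_tt). Second derivatives: E_ss(-4)=-54, E_ss(2)=54; E_tt(-4)=-2880, E_tt(-2)=720, E_tt(-1)=-900, E_tt(4)=14400.
Local minima occur where both diagonal entries positive: (2, -2), (2, 4). Count: 2.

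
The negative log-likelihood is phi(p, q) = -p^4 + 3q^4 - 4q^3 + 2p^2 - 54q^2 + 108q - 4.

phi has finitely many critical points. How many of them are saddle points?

phi separates as a function of p plus a function of q, so ∇phi=0 decouples.
∂phi/∂p = -4p(p - 1)(p + 1) = 0 at p ∈ {-1, 0, 1}; ∂phi/∂q = 12(q - 3)(q - 1)(q + 3) = 0 at q ∈ {-3, 1, 3}.
The Hessian is diagonal: diag(phi_pp, phi_qq). Second derivatives: phi_pp(-1)=-8, phi_pp(0)=4, phi_pp(1)=-8; phi_qq(-3)=288, phi_qq(1)=-96, phi_qq(3)=144.
Saddle points occur where the two diagonal entries have opposite signs: (-1, -3), (-1, 3), (0, 1), (1, -3), (1, 3). Count: 5.

5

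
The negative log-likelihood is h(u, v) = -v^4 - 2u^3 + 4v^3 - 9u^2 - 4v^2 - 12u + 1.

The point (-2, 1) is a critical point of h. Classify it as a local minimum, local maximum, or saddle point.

local minimum

The mixed partial ∂²h/∂u∂v is 0, so the Hessian at any point is diag(h_uu, h_vv) = diag(-6(2u + 3), 4(-3v^2 + 6v - 2)).
At (-2, 1): H = diag(6, 4).
Both eigenvalues are positive, so H is positive definite: a local minimum.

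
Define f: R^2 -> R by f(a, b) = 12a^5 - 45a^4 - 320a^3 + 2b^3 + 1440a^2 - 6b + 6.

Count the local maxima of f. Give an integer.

f separates as a function of a plus a function of b, so ∇f=0 decouples.
∂f/∂a = 60a(a - 4)(a - 3)(a + 4) = 0 at a ∈ {-4, 0, 3, 4}; ∂f/∂b = 6(b - 1)(b + 1) = 0 at b ∈ {-1, 1}.
The Hessian is diagonal: diag(f_aa, f_bb). Second derivatives: f_aa(-4)=-13440, f_aa(0)=2880, f_aa(3)=-1260, f_aa(4)=1920; f_bb(-1)=-12, f_bb(1)=12.
Local maxima occur where both diagonal entries negative: (-4, -1), (3, -1). Count: 2.

2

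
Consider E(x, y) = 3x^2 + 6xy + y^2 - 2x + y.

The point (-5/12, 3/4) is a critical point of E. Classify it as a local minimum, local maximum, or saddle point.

The Hessian of E is constant: H = [[6, 6], [6, 2]].
det(H) = 6·2 − 6² = -24.
Since det(H) < 0, H is indefinite and the critical point is a saddle point.

saddle point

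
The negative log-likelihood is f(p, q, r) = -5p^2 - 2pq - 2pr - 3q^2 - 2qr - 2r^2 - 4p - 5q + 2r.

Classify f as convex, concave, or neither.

f is quadratic, so its Hessian is the constant matrix H = [[-10, -2, -2], [-2, -6, -2], [-2, -2, -4]].
Leading principal minors: -10, 56, -176.
Signs alternate −, +, − ⇒ H ≺ 0 ⇒ concave.

concave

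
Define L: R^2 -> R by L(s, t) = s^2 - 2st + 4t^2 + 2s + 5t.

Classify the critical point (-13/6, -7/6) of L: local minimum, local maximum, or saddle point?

The Hessian of L is constant: H = [[2, -2], [-2, 8]].
det(H) = 2·8 − (-2)² = 12.
det(H) > 0 and tr(H) = 10 > 0, so H is positive definite and the point is a local minimum.

local minimum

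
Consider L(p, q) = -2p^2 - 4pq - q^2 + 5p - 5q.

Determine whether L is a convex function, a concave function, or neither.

L is quadratic, so its Hessian is the constant matrix H = [[-4, -4], [-4, -2]].
det(H) = -8, tr(H) = -6.
det(H) < 0, so H is indefinite: neither convex nor concave.

neither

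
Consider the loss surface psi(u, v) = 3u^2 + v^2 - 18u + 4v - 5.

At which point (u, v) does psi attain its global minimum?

(3, -2)

psi(u,v) separates as P(u) + Q(v) − 5, so its minimum is min P + min Q − 5.
P'(u) = 6u - 18 vanishes at u ∈ {3}; Q'(v) = 2v + 4 vanishes at v ∈ {-2}.
Local minima of P (where P''>0): P(3)=-27. Local minima of Q: Q(-2)=-4.
So the global minimum of psi is P(3) + Q(-2) − 5 = -27 − 4 − 5 = -36, attained at (3, -2).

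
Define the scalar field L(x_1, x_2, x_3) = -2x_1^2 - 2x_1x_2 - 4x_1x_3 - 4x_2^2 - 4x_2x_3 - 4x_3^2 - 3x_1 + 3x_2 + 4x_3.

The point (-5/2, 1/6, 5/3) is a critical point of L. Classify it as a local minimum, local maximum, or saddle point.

local maximum

The Hessian is constant: H = [[-4, -2, -4], [-2, -8, -4], [-4, -4, -8]].
Leading principal minors: Δ₁ = -4, Δ₂ = 28, Δ₃ = -96.
The minors alternate sign starting negative (−, +, −), so H is negative definite: a local maximum.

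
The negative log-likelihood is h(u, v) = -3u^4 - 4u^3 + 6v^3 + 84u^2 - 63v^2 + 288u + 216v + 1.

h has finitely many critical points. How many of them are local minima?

1

h separates as a function of u plus a function of v, so ∇h=0 decouples.
∂h/∂u = -12(u - 4)(u + 2)(u + 3) = 0 at u ∈ {-3, -2, 4}; ∂h/∂v = 18(v - 4)(v - 3) = 0 at v ∈ {3, 4}.
The Hessian is diagonal: diag(h_uu, h_vv). Second derivatives: h_uu(-3)=-84, h_uu(-2)=72, h_uu(4)=-504; h_vv(3)=-18, h_vv(4)=18.
Local minima occur where both diagonal entries positive: (-2, 4). Count: 1.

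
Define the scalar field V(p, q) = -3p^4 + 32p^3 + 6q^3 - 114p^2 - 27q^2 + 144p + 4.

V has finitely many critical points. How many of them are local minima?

V separates as a function of p plus a function of q, so ∇V=0 decouples.
∂V/∂p = -12(p - 4)(p - 3)(p - 1) = 0 at p ∈ {1, 3, 4}; ∂V/∂q = 18q(q - 3) = 0 at q ∈ {0, 3}.
The Hessian is diagonal: diag(V_pp, V_qq). Second derivatives: V_pp(1)=-72, V_pp(3)=24, V_pp(4)=-36; V_qq(0)=-54, V_qq(3)=54.
Local minima occur where both diagonal entries positive: (3, 3). Count: 1.

1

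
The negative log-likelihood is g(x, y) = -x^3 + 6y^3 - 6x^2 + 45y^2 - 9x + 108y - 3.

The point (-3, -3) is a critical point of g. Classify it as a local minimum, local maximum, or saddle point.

saddle point

The mixed partial ∂²g/∂x∂y is 0, so the Hessian at any point is diag(g_xx, g_yy) = diag(-6(x + 2), 18(2y + 5)).
At (-3, -3): H = diag(6, -18).
The eigenvalues have opposite signs, so H is indefinite: a saddle point.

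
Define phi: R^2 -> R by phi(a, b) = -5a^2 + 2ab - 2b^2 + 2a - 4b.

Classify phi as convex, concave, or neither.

concave

phi is quadratic, so its Hessian is the constant matrix H = [[-10, 2], [2, -4]].
det(H) = 36, tr(H) = -14.
det(H) > 0 and tr(H) < 0, so H is negative definite everywhere: concave.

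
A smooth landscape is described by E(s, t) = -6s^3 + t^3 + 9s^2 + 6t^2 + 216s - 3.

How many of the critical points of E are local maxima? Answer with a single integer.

E separates as a function of s plus a function of t, so ∇E=0 decouples.
∂E/∂s = -18(s - 4)(s + 3) = 0 at s ∈ {-3, 4}; ∂E/∂t = 3t(t + 4) = 0 at t ∈ {-4, 0}.
The Hessian is diagonal: diag(E_ss, E_tt). Second derivatives: E_ss(-3)=126, E_ss(4)=-126; E_tt(-4)=-12, E_tt(0)=12.
Local maxima occur where both diagonal entries negative: (4, -4). Count: 1.

1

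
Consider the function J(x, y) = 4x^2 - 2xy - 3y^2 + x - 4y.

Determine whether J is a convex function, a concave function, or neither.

neither

J is quadratic, so its Hessian is the constant matrix H = [[8, -2], [-2, -6]].
det(H) = -52, tr(H) = 2.
det(H) < 0, so H is indefinite: neither convex nor concave.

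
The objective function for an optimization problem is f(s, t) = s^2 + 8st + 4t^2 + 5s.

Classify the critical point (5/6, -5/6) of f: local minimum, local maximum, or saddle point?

saddle point

The Hessian of f is constant: H = [[2, 8], [8, 8]].
det(H) = 2·8 − 8² = -48.
Since det(H) < 0, H is indefinite and the critical point is a saddle point.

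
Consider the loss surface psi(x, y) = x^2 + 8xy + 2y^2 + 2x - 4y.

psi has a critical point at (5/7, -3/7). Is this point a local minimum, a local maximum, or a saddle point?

The Hessian of psi is constant: H = [[2, 8], [8, 4]].
det(H) = 2·4 − 8² = -56.
Since det(H) < 0, H is indefinite and the critical point is a saddle point.

saddle point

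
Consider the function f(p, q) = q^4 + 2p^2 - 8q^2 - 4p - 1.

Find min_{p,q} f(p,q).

f(p,q) separates as A(p) + B(q) − 1, so its minimum is min A + min B − 1.
A'(p) = 4p - 4 vanishes at p ∈ {1}; B'(q) = 4q(q - 2)(q + 2) vanishes at q ∈ {-2, 0, 2}.
Local minima of A (where A''>0): A(1)=-2. Local minima of B: B(-2)=-16, B(2)=-16.
So the global minimum of f is A(1) + B(-2) − 1 = -2 − 16 − 1 = -19, attained at (1, -2).

-19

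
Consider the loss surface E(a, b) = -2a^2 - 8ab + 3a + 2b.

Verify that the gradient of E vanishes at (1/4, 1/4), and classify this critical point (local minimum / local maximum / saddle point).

∇E = (-4a - 8b + 3, -8a + 2); substituting (1/4, 1/4) gives ∇E = (0, 0), so (1/4, 1/4) is indeed a critical point.
The Hessian of E is constant: H = [[-4, -8], [-8, 0]].
det(H) = (-4)·0 − (-8)² = -64.
Since det(H) < 0, H is indefinite and the critical point is a saddle point.

saddle point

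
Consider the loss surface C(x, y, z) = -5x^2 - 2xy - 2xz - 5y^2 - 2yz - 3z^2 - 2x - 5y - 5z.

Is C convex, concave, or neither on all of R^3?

C is quadratic, so its Hessian is the constant matrix H = [[-10, -2, -2], [-2, -10, -2], [-2, -2, -6]].
Leading principal minors: -10, 96, -512.
Signs alternate −, +, − ⇒ H ≺ 0 ⇒ concave.

concave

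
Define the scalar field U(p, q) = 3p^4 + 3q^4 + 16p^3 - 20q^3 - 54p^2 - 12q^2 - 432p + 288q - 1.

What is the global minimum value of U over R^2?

U(p,q) separates as A(p) + B(q) − 1, so its minimum is min A + min B − 1.
A'(p) = 12(p - 3)(p + 3)(p + 4) vanishes at p ∈ {-4, -3, 3}; B'(q) = 12(q - 4)(q - 3)(q + 2) vanishes at q ∈ {-2, 3, 4}.
Local minima of A (where A''>0): A(-4)=608, A(3)=-1107. Local minima of B: B(-2)=-416, B(4)=448.
So the global minimum of U is A(3) + B(-2) − 1 = -1107 − 416 − 1 = -1524, attained at (3, -2).

-1524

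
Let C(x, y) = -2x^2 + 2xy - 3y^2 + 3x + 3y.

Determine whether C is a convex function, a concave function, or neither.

C is quadratic, so its Hessian is the constant matrix H = [[-4, 2], [2, -6]].
det(H) = 20, tr(H) = -10.
det(H) > 0 and tr(H) < 0, so H is negative definite everywhere: concave.

concave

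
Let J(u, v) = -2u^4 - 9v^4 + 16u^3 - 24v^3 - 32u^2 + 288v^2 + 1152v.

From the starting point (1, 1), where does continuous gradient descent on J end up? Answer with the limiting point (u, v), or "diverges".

(2, -2)

J is separable, so gradient descent decouples: u follows -∂J/∂u, v follows -∂J/∂v.
∂J/∂u = -8u(u - 4)(u - 2); at u=1 this is -24, so u increases.
∂J/∂v = -36(v - 4)(v + 2)(v + 4); at v=1 this is 1620, so v decreases.
u converges to its nearest critical value 2 (a local min of the u-part); v converges to -2. The iterate converges to (2, -2).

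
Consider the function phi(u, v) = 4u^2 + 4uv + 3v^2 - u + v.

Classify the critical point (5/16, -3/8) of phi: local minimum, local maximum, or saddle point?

The Hessian of phi is constant: H = [[8, 4], [4, 6]].
det(H) = 8·6 − 4² = 32.
det(H) > 0 and tr(H) = 14 > 0, so H is positive definite and the point is a local minimum.

local minimum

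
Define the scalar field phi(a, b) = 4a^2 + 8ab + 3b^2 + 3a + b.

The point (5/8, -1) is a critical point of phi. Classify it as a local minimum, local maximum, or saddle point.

The Hessian of phi is constant: H = [[8, 8], [8, 6]].
det(H) = 8·6 − 8² = -16.
Since det(H) < 0, H is indefinite and the critical point is a saddle point.

saddle point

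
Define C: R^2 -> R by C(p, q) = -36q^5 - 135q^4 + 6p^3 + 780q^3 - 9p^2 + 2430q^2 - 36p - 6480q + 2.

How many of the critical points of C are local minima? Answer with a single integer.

2

C separates as a function of p plus a function of q, so ∇C=0 decouples.
∂C/∂p = 18(p - 2)(p + 1) = 0 at p ∈ {-1, 2}; ∂C/∂q = -180(q - 3)(q - 1)(q + 3)(q + 4) = 0 at q ∈ {-4, -3, 1, 3}.
The Hessian is diagonal: diag(C_pp, C_qq). Second derivatives: C_pp(-1)=-54, C_pp(2)=54; C_qq(-4)=6300, C_qq(-3)=-4320, C_qq(1)=7200, C_qq(3)=-15120.
Local minima occur where both diagonal entries positive: (2, -4), (2, 1). Count: 2.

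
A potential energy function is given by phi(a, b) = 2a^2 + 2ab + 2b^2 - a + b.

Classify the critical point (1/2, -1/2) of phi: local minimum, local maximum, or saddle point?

The Hessian of phi is constant: H = [[4, 2], [2, 4]].
det(H) = 4·4 − 2² = 12.
det(H) > 0 and tr(H) = 8 > 0, so H is positive definite and the point is a local minimum.

local minimum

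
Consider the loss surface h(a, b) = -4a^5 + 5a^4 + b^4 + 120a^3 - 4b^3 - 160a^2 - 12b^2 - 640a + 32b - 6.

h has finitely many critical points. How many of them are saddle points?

h separates as a function of a plus a function of b, so ∇h=0 decouples.
∂h/∂a = -20(a - 4)(a - 2)(a + 1)(a + 4) = 0 at a ∈ {-4, -1, 2, 4}; ∂h/∂b = 4(b - 4)(b - 1)(b + 2) = 0 at b ∈ {-2, 1, 4}.
The Hessian is diagonal: diag(h_aa, h_bb). Second derivatives: h_aa(-4)=2880, h_aa(-1)=-900, h_aa(2)=720, h_aa(4)=-1600; h_bb(-2)=72, h_bb(1)=-36, h_bb(4)=72.
Saddle points occur where the two diagonal entries have opposite signs: (-4, 1), (-1, -2), (-1, 4), (2, 1), (4, -2), (4, 4). Count: 6.

6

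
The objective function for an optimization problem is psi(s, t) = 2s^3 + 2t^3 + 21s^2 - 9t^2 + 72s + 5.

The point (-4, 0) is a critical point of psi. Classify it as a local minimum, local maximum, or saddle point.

The mixed partial ∂²psi/∂s∂t is 0, so the Hessian at any point is diag(psi_ss, psi_tt) = diag(6(2s + 7), 6(2t - 3)).
At (-4, 0): H = diag(-6, -18).
Both eigenvalues are negative, so H is negative definite: a local maximum.

local maximum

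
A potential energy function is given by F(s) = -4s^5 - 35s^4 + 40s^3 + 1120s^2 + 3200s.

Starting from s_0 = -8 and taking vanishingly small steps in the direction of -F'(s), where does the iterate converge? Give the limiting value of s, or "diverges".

F'(s) = -20(s - 4)(s + 2)(s + 4)(s + 5), so F'(-8) = -17280.
Gradient descent moves in the -F' direction, i.e. s is increasing.
The nearest critical point in that direction is s = -5, where F'' = 540 > 0 (a local minimum). The iterate converges there.

-5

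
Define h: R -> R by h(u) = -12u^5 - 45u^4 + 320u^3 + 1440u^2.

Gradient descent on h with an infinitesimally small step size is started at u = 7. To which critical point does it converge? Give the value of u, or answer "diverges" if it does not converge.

h'(u) = -60u(u - 4)(u + 3)(u + 4), so h'(7) = -138600.
Gradient descent moves in the -h' direction, i.e. u is increasing.
There is no critical point above u=7, and h' keeps the same sign, so the iterate runs off to +∞.

diverges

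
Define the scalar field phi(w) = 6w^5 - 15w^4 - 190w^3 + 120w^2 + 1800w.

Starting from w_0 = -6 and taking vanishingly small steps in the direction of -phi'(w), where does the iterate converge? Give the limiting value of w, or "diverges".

phi'(w) = 30(w - 5)(w - 2)(w + 2)(w + 3), so phi'(-6) = 31680.
Gradient descent moves in the -phi' direction, i.e. w is decreasing.
There is no critical point below w=-6, and phi' keeps the same sign, so the iterate runs off to −∞.

diverges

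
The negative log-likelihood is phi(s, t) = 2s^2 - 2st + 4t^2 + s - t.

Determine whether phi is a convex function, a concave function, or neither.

phi is quadratic, so its Hessian is the constant matrix H = [[4, -2], [-2, 8]].
det(H) = 28, tr(H) = 12.
det(H) > 0 and tr(H) > 0, so H is positive definite everywhere: convex.

convex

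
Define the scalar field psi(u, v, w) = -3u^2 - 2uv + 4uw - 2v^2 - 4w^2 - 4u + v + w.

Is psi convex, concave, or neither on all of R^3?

psi is quadratic, so its Hessian is the constant matrix H = [[-6, -2, 4], [-2, -4, 0], [4, 0, -8]].
Leading principal minors: -6, 20, -96.
Signs alternate −, +, − ⇒ H ≺ 0 ⇒ concave.

concave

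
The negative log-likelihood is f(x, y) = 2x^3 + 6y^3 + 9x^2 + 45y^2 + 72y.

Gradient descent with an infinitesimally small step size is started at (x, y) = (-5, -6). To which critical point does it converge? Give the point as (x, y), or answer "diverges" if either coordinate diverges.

f is separable, so gradient descent decouples: x follows -∂f/∂x, y follows -∂f/∂y.
∂f/∂x = 6x(x + 3); at x=-5 this is 60, so x decreases.
∂f/∂y = 18(y + 1)(y + 4); at y=-6 this is 180, so y decreases.
The x-coordinate has no critical point in that direction and runs off to infinity.

diverges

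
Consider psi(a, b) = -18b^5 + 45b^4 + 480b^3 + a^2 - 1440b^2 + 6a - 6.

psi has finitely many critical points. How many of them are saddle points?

2

psi separates as a function of a plus a function of b, so ∇psi=0 decouples.
∂psi/∂a = 2(a + 3) = 0 at a ∈ {-3}; ∂psi/∂b = -90b(b - 4)(b - 2)(b + 4) = 0 at b ∈ {-4, 0, 2, 4}.
The Hessian is diagonal: diag(psi_aa, psi_bb). Second derivatives: psi_aa(-3)=2; psi_bb(-4)=17280, psi_bb(0)=-2880, psi_bb(2)=2160, psi_bb(4)=-5760.
Saddle points occur where the two diagonal entries have opposite signs: (-3, 0), (-3, 4). Count: 2.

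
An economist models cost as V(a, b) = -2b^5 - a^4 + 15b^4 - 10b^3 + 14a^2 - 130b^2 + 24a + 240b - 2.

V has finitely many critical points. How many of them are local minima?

2

V separates as a function of a plus a function of b, so ∇V=0 decouples.
∂V/∂a = -4(a - 3)(a + 1)(a + 2) = 0 at a ∈ {-2, -1, 3}; ∂V/∂b = -10(b - 4)(b - 3)(b - 1)(b + 2) = 0 at b ∈ {-2, 1, 3, 4}.
The Hessian is diagonal: diag(V_aa, V_bb). Second derivatives: V_aa(-2)=-20, V_aa(-1)=16, V_aa(3)=-80; V_bb(-2)=900, V_bb(1)=-180, V_bb(3)=100, V_bb(4)=-180.
Local minima occur where both diagonal entries positive: (-1, -2), (-1, 3). Count: 2.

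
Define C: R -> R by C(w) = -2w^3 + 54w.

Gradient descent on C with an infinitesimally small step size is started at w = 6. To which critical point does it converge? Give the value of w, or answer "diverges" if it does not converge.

C'(w) = -6(w - 3)(w + 3), so C'(6) = -162.
Gradient descent moves in the -C' direction, i.e. w is increasing.
There is no critical point above w=6, and C' keeps the same sign, so the iterate runs off to +∞.

diverges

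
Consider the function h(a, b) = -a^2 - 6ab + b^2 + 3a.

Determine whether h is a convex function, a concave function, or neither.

h is quadratic, so its Hessian is the constant matrix H = [[-2, -6], [-6, 2]].
det(H) = -40, tr(H) = 0.
det(H) < 0, so H is indefinite: neither convex nor concave.

neither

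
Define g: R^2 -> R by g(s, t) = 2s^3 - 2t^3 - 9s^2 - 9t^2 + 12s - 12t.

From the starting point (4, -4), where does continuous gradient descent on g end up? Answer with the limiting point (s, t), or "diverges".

(2, -2)

g is separable, so gradient descent decouples: s follows -∂g/∂s, t follows -∂g/∂t.
∂g/∂s = 6(s - 2)(s - 1); at s=4 this is 36, so s decreases.
∂g/∂t = -6(t + 1)(t + 2); at t=-4 this is -36, so t increases.
s converges to its nearest critical value 2 (a local min of the s-part); t converges to -2. The iterate converges to (2, -2).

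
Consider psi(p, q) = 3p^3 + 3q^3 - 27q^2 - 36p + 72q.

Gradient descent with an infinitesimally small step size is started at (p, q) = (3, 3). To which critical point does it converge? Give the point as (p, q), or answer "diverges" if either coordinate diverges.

(2, 4)

psi is separable, so gradient descent decouples: p follows -∂psi/∂p, q follows -∂psi/∂q.
∂psi/∂p = 9(p - 2)(p + 2); at p=3 this is 45, so p decreases.
∂psi/∂q = 9(q - 4)(q - 2); at q=3 this is -9, so q increases.
p converges to its nearest critical value 2 (a local min of the p-part); q converges to 4. The iterate converges to (2, 4).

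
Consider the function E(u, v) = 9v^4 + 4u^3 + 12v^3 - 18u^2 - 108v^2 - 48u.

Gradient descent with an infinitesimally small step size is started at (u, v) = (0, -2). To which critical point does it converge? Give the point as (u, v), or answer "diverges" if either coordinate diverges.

(4, -3)

E is separable, so gradient descent decouples: u follows -∂E/∂u, v follows -∂E/∂v.
∂E/∂u = 12(u - 4)(u + 1); at u=0 this is -48, so u increases.
∂E/∂v = 36v(v - 2)(v + 3); at v=-2 this is 288, so v decreases.
u converges to its nearest critical value 4 (a local min of the u-part); v converges to -3. The iterate converges to (4, -3).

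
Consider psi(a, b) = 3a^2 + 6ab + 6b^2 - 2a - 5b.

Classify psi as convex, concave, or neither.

convex

psi is quadratic, so its Hessian is the constant matrix H = [[6, 6], [6, 12]].
det(H) = 36, tr(H) = 18.
det(H) > 0 and tr(H) > 0, so H is positive definite everywhere: convex.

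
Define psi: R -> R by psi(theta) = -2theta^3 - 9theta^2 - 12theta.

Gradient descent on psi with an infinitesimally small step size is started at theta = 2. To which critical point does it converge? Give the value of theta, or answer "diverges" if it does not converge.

diverges

psi'(theta) = -6(theta + 1)(theta + 2), so psi'(2) = -72.
Gradient descent moves in the -psi' direction, i.e. theta is increasing.
There is no critical point above theta=2, and psi' keeps the same sign, so the iterate runs off to +∞.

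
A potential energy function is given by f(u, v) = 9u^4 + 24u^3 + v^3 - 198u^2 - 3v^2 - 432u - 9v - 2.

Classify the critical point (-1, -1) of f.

The mixed partial ∂²f/∂u∂v is 0, so the Hessian at any point is diag(f_uu, f_vv) = diag(36(3u^2 + 4u - 11), 6(v - 1)).
At (-1, -1): H = diag(-432, -12).
Both eigenvalues are negative, so H is negative definite: a local maximum.

local maximum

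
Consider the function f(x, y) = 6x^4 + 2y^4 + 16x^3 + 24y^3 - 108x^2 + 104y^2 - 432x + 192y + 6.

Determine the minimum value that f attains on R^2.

-1472

f(x,y) separates as P(x) + Q(y) + 6, so its minimum is min P + min Q + 6.
P'(x) = 24(x - 3)(x + 2)(x + 3) vanishes at x ∈ {-3, -2, 3}; Q'(y) = 8(y + 2)(y + 3)(y + 4) vanishes at y ∈ {-4, -3, -2}.
Local minima of P (where P''>0): P(-3)=378, P(3)=-1350. Local minima of Q: Q(-4)=-128, Q(-2)=-128.
So the global minimum of f is P(3) + Q(-4) + 6 = -1350 − 128 + 6 = -1472, attained at (3, -4).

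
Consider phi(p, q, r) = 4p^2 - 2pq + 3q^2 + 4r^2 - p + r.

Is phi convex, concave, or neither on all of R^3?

convex

phi is quadratic, so its Hessian is the constant matrix H = [[8, -2, 0], [-2, 6, 0], [0, 0, 8]].
Leading principal minors: 8, 44, 352.
All positive ⇒ H ≻ 0 ⇒ convex.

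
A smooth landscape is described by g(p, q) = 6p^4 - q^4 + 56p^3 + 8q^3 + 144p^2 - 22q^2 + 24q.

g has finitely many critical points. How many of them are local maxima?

g separates as a function of p plus a function of q, so ∇g=0 decouples.
∂g/∂p = 24p(p + 3)(p + 4) = 0 at p ∈ {-4, -3, 0}; ∂g/∂q = -4(q - 3)(q - 2)(q - 1) = 0 at q ∈ {1, 2, 3}.
The Hessian is diagonal: diag(g_pp, g_qq). Second derivatives: g_pp(-4)=96, g_pp(-3)=-72, g_pp(0)=288; g_qq(1)=-8, g_qq(2)=4, g_qq(3)=-8.
Local maxima occur where both diagonal entries negative: (-3, 1), (-3, 3). Count: 2.

2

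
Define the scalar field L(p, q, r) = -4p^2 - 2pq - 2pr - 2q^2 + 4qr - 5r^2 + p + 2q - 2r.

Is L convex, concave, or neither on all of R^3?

concave

L is quadratic, so its Hessian is the constant matrix H = [[-8, -2, -2], [-2, -4, 4], [-2, 4, -10]].
Leading principal minors: -8, 28, -104.
Signs alternate −, +, − ⇒ H ≺ 0 ⇒ concave.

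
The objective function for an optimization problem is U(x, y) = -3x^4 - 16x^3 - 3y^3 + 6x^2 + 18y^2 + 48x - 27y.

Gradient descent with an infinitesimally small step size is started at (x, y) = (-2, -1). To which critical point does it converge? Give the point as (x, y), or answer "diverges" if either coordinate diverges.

U is separable, so gradient descent decouples: x follows -∂U/∂x, y follows -∂U/∂y.
∂U/∂x = -12(x - 1)(x + 1)(x + 4); at x=-2 this is -72, so x increases.
∂U/∂y = -9(y - 3)(y - 1); at y=-1 this is -72, so y increases.
x converges to its nearest critical value -1 (a local min of the x-part); y converges to 1. The iterate converges to (-1, 1).

(-1, 1)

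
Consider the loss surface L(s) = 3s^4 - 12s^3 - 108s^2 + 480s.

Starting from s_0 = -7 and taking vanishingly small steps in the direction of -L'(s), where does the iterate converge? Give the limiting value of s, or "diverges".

L'(s) = 12(s - 5)(s - 2)(s + 4), so L'(-7) = -3888.
Gradient descent moves in the -L' direction, i.e. s is increasing.
The nearest critical point in that direction is s = -4, where L'' = 648 > 0 (a local minimum). The iterate converges there.

-4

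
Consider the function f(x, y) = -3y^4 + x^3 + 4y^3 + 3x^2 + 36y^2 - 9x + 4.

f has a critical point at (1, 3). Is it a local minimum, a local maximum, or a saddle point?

saddle point

The mixed partial ∂²f/∂x∂y is 0, so the Hessian at any point is diag(f_xx, f_yy) = diag(6(x + 1), 12(-3y^2 + 2y + 6)).
At (1, 3): H = diag(12, -180).
The eigenvalues have opposite signs, so H is indefinite: a saddle point.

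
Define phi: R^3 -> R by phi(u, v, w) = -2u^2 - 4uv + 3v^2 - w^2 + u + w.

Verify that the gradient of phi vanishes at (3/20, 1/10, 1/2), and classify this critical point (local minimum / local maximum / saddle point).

saddle point

∇phi = (-4u - 4v + 1, -4u + 6v, -2w + 1); substituting (3/20, 1/10, 1/2) gives ∇phi = (0, 0, 0), so (3/20, 1/10, 1/2) is indeed a critical point.
The Hessian is constant: H = [[-4, -4, 0], [-4, 6, 0], [0, 0, -2]].
Leading principal minors: Δ₁ = -4, Δ₂ = -40, Δ₃ = 80.
The minors fit neither the all-positive nor the alternating-sign pattern, so H is indefinite: a saddle point.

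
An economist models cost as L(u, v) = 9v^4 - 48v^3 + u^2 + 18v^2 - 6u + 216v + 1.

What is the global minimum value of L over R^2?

L(u,v) separates as P(u) + Q(v) + 1, so its minimum is min P + min Q + 1.
P'(u) = 2u - 6 vanishes at u ∈ {3}; Q'(v) = 36(v - 3)(v - 2)(v + 1) vanishes at v ∈ {-1, 2, 3}.
Local minima of P (where P''>0): P(3)=-9. Local minima of Q: Q(-1)=-141, Q(3)=243.
So the global minimum of L is P(3) + Q(-1) + 1 = -9 − 141 + 1 = -149, attained at (3, -1).

-149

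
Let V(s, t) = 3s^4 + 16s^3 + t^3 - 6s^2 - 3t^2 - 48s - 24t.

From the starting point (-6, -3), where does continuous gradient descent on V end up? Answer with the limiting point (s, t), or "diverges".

diverges

V is separable, so gradient descent decouples: s follows -∂V/∂s, t follows -∂V/∂t.
∂V/∂s = 12(s - 1)(s + 1)(s + 4); at s=-6 this is -840, so s increases.
∂V/∂t = 3(t - 4)(t + 2); at t=-3 this is 21, so t decreases.
The t-coordinate has no critical point in that direction and runs off to infinity.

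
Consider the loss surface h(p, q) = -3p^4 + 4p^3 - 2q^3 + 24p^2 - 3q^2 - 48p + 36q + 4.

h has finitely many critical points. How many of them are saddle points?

h separates as a function of p plus a function of q, so ∇h=0 decouples.
∂h/∂p = -12(p - 2)(p - 1)(p + 2) = 0 at p ∈ {-2, 1, 2}; ∂h/∂q = -6(q - 2)(q + 3) = 0 at q ∈ {-3, 2}.
The Hessian is diagonal: diag(h_pp, h_qq). Second derivatives: h_pp(-2)=-144, h_pp(1)=36, h_pp(2)=-48; h_qq(-3)=30, h_qq(2)=-30.
Saddle points occur where the two diagonal entries have opposite signs: (-2, -3), (1, 2), (2, -3). Count: 3.

3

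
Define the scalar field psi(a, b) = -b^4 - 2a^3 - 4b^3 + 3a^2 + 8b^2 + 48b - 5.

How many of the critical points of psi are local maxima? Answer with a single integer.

2

psi separates as a function of a plus a function of b, so ∇psi=0 decouples.
∂psi/∂a = -6a(a - 1) = 0 at a ∈ {0, 1}; ∂psi/∂b = -4(b - 2)(b + 2)(b + 3) = 0 at b ∈ {-3, -2, 2}.
The Hessian is diagonal: diag(psi_aa, psi_bb). Second derivatives: psi_aa(0)=6, psi_aa(1)=-6; psi_bb(-3)=-20, psi_bb(-2)=16, psi_bb(2)=-80.
Local maxima occur where both diagonal entries negative: (1, -3), (1, 2). Count: 2.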